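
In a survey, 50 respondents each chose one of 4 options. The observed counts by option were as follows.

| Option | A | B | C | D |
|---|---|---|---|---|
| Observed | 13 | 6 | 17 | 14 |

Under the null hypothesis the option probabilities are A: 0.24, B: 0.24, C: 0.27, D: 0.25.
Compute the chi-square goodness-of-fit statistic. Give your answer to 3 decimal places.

Expected counts E_i = n·p_i: 50×0.24 = 12, 50×0.24 = 12, 50×0.27 = 13.5, 50×0.25 = 12.5.
χ² = (13−12)²/12 + (6−12)²/12 + (17−13.5)²/13.5 + (14−12.5)²/12.5
   = 0.0833 + 3.0000 + 0.9074 + 0.1800
Sum = 4.171

4.171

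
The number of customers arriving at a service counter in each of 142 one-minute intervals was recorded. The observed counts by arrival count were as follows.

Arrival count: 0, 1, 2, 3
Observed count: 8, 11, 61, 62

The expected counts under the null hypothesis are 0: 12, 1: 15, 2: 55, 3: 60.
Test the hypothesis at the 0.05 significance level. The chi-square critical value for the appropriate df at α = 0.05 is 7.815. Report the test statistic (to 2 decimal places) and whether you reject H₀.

3.12; do not reject

0: (8 − 12)²/12 = 16/12 = 1.333
1: (11 − 15)²/15 = 16/15 = 1.067
2: (61 − 55)²/55 = 36/55 = 0.655
3: (62 − 60)²/60 = 4/60 = 0.067
Sum = 3.12
df = 3. Since 3.12 < 7.815, we do not reject H₀.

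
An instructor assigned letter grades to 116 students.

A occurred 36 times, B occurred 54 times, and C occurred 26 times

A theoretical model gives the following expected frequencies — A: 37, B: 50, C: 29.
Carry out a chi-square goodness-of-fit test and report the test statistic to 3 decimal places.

χ² = (36−37)²/37 + (54−50)²/50 + (26−29)²/29
   = 0.0270 + 0.3200 + 0.3103
Sum = 0.657

0.657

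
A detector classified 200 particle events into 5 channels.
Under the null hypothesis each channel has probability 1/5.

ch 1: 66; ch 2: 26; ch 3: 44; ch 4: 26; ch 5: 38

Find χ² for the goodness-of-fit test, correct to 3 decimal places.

27.200

Expected count for each of the 5 categories: 200/5 = 40.
χ² = (66−40)²/40 + (26−40)²/40 + (44−40)²/40 + (26−40)²/40 + (38−40)²/40
   = 16.9000 + 4.9000 + 0.4000 + 4.9000 + 0.1000
Sum = 27.200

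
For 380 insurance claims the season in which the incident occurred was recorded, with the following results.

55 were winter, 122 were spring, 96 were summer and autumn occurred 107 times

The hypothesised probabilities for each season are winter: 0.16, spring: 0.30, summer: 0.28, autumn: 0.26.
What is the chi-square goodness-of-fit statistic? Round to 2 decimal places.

2.81

Expected counts E_i = n·p_i: 380×0.16 = 60.8, 380×0.30 = 114, 380×0.28 = 106.4, 380×0.26 = 98.8.
cat         O        E   (O−E)²/E
winter     55     60.8      0.553
spring    122      114      0.561
summer     96    106.4      1.017
autumn    107     98.8      0.681
Sum = 2.81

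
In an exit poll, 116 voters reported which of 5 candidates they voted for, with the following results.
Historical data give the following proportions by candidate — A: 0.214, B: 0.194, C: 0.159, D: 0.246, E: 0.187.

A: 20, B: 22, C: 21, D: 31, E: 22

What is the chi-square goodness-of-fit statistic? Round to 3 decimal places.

1.520

Expected counts E_i = n·p_i: 116×0.214 = 24.824, 116×0.194 = 22.504, 116×0.159 = 18.444, 116×0.246 = 28.536, 116×0.187 = 21.692.
A: (20 − 24.824)²/24.824 = 23.270976/24.824 = 0.9374
B: (22 − 22.504)²/22.504 = 0.254016/22.504 = 0.0113
C: (21 − 18.444)²/18.444 = 6.533136/18.444 = 0.3542
D: (31 − 28.536)²/28.536 = 6.071296/28.536 = 0.2128
E: (22 − 21.692)²/21.692 = 0.094864/21.692 = 0.0044
Sum = 1.520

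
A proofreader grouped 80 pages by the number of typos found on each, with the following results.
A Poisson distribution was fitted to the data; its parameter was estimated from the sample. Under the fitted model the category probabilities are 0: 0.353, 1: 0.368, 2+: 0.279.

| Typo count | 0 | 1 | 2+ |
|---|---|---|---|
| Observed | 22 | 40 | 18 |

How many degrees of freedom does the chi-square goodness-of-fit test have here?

There are k = 3 categories and 1 parameter estimated from the data, so df = 3 − 1 − 1 = 1.

1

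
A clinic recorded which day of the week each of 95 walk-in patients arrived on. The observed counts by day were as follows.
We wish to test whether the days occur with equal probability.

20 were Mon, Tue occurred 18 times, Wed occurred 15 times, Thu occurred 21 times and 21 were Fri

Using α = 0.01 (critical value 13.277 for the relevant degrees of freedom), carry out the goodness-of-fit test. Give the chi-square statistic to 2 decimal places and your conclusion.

1.37; do not reject

Under H₀ each category has probability 1/5, so each expected count is 95/5 = 19.
χ² = (20−19)²/19 + (18−19)²/19 + (15−19)²/19 + (21−19)²/19 + (21−19)²/19
   = 0.053 + 0.053 + 0.842 + 0.211 + 0.211
Sum = 1.37
df = 4. Since 1.37 < 13.277, we do not reject H₀.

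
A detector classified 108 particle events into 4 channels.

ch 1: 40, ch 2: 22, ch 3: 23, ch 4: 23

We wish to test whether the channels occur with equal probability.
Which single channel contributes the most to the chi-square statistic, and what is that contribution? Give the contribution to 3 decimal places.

Under H₀ each category has probability 1/4, so each expected count is 108/4 = 27.
χ² = (40−27)²/27 + (22−27)²/27 + (23−27)²/27 + (23−27)²/27
   = 6.2593 + 0.9259 + 0.5926 + 0.5926
The largest term is for ch 1: 6.259.

ch 1, 6.259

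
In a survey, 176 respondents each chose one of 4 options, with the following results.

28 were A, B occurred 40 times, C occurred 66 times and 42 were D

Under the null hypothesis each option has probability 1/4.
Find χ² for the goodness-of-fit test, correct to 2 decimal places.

17.27

Under H₀ each category has probability 1/4, so each expected count is 176/4 = 44.
χ² = (28−44)²/44 + (40−44)²/44 + (66−44)²/44 + (42−44)²/44
   = 5.818 + 0.364 + 11.000 + 0.091
Sum = 17.27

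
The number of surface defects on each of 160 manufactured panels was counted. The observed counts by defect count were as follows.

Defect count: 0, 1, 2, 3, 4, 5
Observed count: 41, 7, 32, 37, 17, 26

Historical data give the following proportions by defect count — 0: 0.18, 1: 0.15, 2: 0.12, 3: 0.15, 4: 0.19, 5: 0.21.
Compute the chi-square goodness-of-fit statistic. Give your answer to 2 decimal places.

40.41

Expected counts E_i = n·p_i: 160×0.18 = 28.8, 160×0.15 = 24, 160×0.12 = 19.2, 160×0.15 = 24, 160×0.19 = 30.4, 160×0.21 = 33.6.
0: (41 − 28.8)²/28.8 = 148.84/28.8 = 5.168
1: (7 − 24)²/24 = 289/24 = 12.042
2: (32 − 19.2)²/19.2 = 163.84/19.2 = 8.533
3: (37 − 24)²/24 = 169/24 = 7.042
4: (17 − 30.4)²/30.4 = 179.56/30.4 = 5.907
5: (26 − 33.6)²/33.6 = 57.76/33.6 = 1.719
Sum = 40.41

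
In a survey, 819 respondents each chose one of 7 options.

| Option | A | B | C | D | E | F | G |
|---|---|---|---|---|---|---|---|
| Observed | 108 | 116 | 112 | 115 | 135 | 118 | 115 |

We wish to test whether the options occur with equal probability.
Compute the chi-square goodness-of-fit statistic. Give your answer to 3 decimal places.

Under H₀ each category has probability 1/7, so each expected count is 819/7 = 117.
cat         O        E   (O−E)²/E
A         108      117     0.6923
B         116      117     0.0085
C         112      117     0.2137
D         115      117     0.0342
E         135      117     2.7692
F         118      117     0.0085
G         115      117     0.0342
Sum = 3.761

3.761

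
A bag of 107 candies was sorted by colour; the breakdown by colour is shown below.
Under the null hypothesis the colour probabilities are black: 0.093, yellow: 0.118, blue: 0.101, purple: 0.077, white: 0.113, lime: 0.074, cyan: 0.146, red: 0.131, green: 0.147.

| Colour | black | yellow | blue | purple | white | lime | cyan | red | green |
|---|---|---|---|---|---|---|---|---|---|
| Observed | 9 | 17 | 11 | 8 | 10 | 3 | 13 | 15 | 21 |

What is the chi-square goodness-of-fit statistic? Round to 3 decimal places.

7.308

Expected counts E_i = n·p_i: 107×0.093 = 9.951, 107×0.118 = 12.626, 107×0.101 = 10.807, 107×0.077 = 8.239, 107×0.113 = 12.091, 107×0.074 = 7.918, 107×0.146 = 15.622, 107×0.131 = 14.017, 107×0.147 = 15.729.
black: (9 − 9.951)²/9.951 = 0.904401/9.951 = 0.0909
yellow: (17 − 12.626)²/12.626 = 19.131876/12.626 = 1.5153
blue: (11 − 10.807)²/10.807 = 0.037249/10.807 = 0.0034
purple: (8 − 8.239)²/8.239 = 0.057121/8.239 = 0.0069
white: (10 − 12.091)²/12.091 = 4.372281/12.091 = 0.3616
lime: (3 − 7.918)²/7.918 = 24.186724/7.918 = 3.0547
cyan: (13 − 15.622)²/15.622 = 6.874884/15.622 = 0.4401
red: (15 − 14.017)²/14.017 = 0.966289/14.017 = 0.0689
green: (21 − 15.729)²/15.729 = 27.783441/15.729 = 1.7664
Sum = 7.308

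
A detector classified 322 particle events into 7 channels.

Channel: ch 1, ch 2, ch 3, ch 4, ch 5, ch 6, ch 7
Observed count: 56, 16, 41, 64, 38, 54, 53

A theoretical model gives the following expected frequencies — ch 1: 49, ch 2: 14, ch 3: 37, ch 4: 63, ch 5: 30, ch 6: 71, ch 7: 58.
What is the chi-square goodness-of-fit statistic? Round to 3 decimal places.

8.369

χ² = (56−49)²/49 + (16−14)²/14 + (41−37)²/37 + (64−63)²/63 + (38−30)²/30 + (54−71)²/71 + (53−58)²/58
   = 1.0000 + 0.2857 + 0.4324 + 0.0159 + 2.1333 + 4.0704 + 0.4310
Sum = 8.369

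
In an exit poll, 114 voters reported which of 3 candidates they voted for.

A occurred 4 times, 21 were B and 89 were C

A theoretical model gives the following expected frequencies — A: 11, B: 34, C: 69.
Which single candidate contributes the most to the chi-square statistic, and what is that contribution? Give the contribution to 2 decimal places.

C, 5.80

A: (4 − 11)²/11 = 49/11 = 4.455
B: (21 − 34)²/34 = 169/34 = 4.971
C: (89 − 69)²/69 = 400/69 = 5.797
The largest term is for C: 5.80.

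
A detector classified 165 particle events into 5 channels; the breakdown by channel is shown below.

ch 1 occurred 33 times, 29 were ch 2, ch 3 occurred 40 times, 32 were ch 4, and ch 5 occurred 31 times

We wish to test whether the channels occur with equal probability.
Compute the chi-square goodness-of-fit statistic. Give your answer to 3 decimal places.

Expected count for each of the 5 categories: 165/5 = 33.
χ² = (33−33)²/33 + (29−33)²/33 + (40−33)²/33 + (32−33)²/33 + (31−33)²/33
   = 0.0000 + 0.4848 + 1.4848 + 0.0303 + 0.1212
Sum = 2.121

2.121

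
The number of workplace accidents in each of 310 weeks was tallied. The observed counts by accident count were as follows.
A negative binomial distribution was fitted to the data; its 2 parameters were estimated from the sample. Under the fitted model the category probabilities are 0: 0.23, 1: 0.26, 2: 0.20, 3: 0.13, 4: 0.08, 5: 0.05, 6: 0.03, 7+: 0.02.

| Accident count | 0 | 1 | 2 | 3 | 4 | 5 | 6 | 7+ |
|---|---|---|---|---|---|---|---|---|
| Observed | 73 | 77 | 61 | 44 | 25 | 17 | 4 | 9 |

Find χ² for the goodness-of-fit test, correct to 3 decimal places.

Expected counts E_i = n·p_i: 310×0.23 = 71.3, 310×0.26 = 80.6, 310×0.20 = 62, 310×0.13 = 40.3, 310×0.08 = 24.8, 310×0.05 = 15.5, 310×0.03 = 9.3, 310×0.02 = 6.2.
χ² = (73−71.3)²/71.3 + (77−80.6)²/80.6 + (61−62)²/62 + (44−40.3)²/40.3 + (25−24.8)²/24.8 + (17−15.5)²/15.5 + (4−9.3)²/9.3 + (9−6.2)²/6.2
   = 0.0405 + 0.1608 + 0.0161 + 0.3397 + 0.0016 + 0.1452 + 3.0204 + 1.2645
Sum = 4.989

4.989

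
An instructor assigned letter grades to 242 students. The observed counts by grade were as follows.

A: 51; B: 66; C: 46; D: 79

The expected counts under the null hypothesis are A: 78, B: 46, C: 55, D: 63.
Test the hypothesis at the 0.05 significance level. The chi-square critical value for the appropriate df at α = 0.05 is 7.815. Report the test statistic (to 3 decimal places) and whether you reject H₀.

23.578; reject

χ² = (51−78)²/78 + (66−46)²/46 + (46−55)²/55 + (79−63)²/63
   = 9.3462 + 8.6957 + 1.4727 + 4.0635
Sum = 23.578
df = 3. Since 23.578 > 7.815, we reject H₀.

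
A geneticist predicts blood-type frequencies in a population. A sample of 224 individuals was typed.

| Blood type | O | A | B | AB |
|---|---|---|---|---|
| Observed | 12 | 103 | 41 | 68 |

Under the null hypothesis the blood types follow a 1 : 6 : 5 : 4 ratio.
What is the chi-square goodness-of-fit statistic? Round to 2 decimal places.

19.17

Ratio total = 16. Expected counts: 224×1/16 = 14, 224×6/16 = 84, 224×5/16 = 70, 224×4/16 = 56.
cat         O        E   (O−E)²/E
O          12       14      0.286
A         103       84      4.298
B          41       70     12.014
AB         68       56      2.571
Sum = 19.17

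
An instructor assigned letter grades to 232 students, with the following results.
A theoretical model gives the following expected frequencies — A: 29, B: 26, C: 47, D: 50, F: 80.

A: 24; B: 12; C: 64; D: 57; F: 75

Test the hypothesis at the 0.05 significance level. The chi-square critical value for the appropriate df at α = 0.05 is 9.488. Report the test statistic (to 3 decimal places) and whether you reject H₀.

15.842; reject

χ² = (24−29)²/29 + (12−26)²/26 + (64−47)²/47 + (57−50)²/50 + (75−80)²/80
   = 0.8621 + 7.5385 + 6.1489 + 0.9800 + 0.3125
Sum = 15.842
df = 4. Since 15.842 > 9.488, we reject H₀.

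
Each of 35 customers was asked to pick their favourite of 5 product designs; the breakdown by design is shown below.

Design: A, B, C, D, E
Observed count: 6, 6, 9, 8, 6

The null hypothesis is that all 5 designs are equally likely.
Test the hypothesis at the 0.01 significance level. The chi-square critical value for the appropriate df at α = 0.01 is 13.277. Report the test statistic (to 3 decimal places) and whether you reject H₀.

Under H₀ each category has probability 1/5, so each expected count is 35/5 = 7.
cat         O        E   (O−E)²/E
A           6        7     0.1429
B           6        7     0.1429
C           9        7     0.5714
D           8        7     0.1429
E           6        7     0.1429
Sum = 1.143
df = 4. Since 1.143 < 13.277, we do not reject H₀.

1.143; do not reject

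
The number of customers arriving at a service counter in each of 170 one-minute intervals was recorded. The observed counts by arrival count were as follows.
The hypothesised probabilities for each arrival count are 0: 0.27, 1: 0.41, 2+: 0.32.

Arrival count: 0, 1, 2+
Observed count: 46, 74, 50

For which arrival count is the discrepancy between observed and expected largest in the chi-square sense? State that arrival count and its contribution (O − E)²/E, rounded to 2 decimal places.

2+, 0.36

Expected counts E_i = n·p_i: 170×0.27 = 45.9, 170×0.41 = 69.7, 170×0.32 = 54.4.
cat         O        E   (O−E)²/E
0          46     45.9      0.000
1          74     69.7      0.265
2+         50     54.4      0.356
The largest term is for 2+: 0.36.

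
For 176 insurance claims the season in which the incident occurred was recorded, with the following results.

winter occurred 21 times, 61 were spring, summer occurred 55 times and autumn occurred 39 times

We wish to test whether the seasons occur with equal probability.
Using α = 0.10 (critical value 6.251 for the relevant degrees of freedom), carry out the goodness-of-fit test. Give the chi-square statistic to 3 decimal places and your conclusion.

Under H₀ each category has probability 1/4, so each expected count is 176/4 = 44.
χ² = (21−44)²/44 + (61−44)²/44 + (55−44)²/44 + (39−44)²/44
   = 12.0227 + 6.5682 + 2.7500 + 0.5682
Sum = 21.909
df = 3. Since 21.909 > 6.251, we reject H₀.

21.909; reject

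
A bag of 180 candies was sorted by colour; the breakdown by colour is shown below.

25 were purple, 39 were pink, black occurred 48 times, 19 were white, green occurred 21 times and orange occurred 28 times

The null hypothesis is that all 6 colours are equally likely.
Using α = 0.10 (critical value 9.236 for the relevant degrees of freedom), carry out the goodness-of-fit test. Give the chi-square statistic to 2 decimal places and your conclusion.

Expected count for each of the 6 categories: 180/6 = 30.
cat         O        E   (O−E)²/E
purple     25       30      0.833
pink       39       30      2.700
black      48       30     10.800
white      19       30      4.033
green      21       30      2.700
orange     28       30      0.133
Sum = 21.20
df = 5. Since 21.20 > 9.236, we reject H₀.

21.20; reject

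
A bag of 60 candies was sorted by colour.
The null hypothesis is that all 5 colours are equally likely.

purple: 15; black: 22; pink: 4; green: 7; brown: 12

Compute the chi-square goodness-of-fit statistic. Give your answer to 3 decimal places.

16.500

Under H₀ each category has probability 1/5, so each expected count is 60/5 = 12.
χ² = (15−12)²/12 + (22−12)²/12 + (4−12)²/12 + (7−12)²/12 + (12−12)²/12
   = 0.7500 + 8.3333 + 5.3333 + 2.0833 + 0.0000
Sum = 16.500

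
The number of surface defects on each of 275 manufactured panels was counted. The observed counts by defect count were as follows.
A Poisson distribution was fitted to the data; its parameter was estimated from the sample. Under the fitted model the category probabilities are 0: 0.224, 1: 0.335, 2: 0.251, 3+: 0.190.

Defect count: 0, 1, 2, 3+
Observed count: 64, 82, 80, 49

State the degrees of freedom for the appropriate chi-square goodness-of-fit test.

2

There are k = 4 categories and 1 parameter estimated from the data, so df = 4 − 1 − 1 = 2.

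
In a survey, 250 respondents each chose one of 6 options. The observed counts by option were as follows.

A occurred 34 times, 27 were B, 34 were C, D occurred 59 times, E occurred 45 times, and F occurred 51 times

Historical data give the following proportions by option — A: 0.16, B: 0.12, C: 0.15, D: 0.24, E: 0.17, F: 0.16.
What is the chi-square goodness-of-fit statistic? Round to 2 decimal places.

4.72

Expected counts E_i = n·p_i: 250×0.16 = 40, 250×0.12 = 30, 250×0.15 = 37.5, 250×0.24 = 60, 250×0.17 = 42.5, 250×0.16 = 40.
cat         O        E   (O−E)²/E
A          34       40      0.900
B          27       30      0.300
C          34     37.5      0.327
D          59       60      0.017
E          45     42.5      0.147
F          51       40      3.025
Sum = 4.72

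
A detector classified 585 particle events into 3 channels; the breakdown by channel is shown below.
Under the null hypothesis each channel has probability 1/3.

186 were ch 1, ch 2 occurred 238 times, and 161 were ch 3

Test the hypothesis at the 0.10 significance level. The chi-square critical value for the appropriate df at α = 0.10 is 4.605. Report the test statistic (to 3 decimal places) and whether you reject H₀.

15.826; reject

Under H₀ each category has probability 1/3, so each expected count is 585/3 = 195.
ch 1: (186 − 195)²/195 = 81/195 = 0.4154
ch 2: (238 − 195)²/195 = 1849/195 = 9.4821
ch 3: (161 − 195)²/195 = 1156/195 = 5.9282
Sum = 15.826
df = 2. Since 15.826 > 4.605, we reject H₀.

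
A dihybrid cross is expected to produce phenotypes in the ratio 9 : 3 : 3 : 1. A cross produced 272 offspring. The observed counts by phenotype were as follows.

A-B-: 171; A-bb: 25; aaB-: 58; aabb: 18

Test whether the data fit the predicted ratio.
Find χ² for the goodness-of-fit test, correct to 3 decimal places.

Ratio total = 16. Expected counts: 272×9/16 = 153, 272×3/16 = 51, 272×3/16 = 51, 272×1/16 = 17.
A-B-: (171 − 153)²/153 = 324/153 = 2.1176
A-bb: (25 − 51)²/51 = 676/51 = 13.2549
aaB-: (58 − 51)²/51 = 49/51 = 0.9608
aabb: (18 − 17)²/17 = 1/17 = 0.0588
Sum = 16.392

16.392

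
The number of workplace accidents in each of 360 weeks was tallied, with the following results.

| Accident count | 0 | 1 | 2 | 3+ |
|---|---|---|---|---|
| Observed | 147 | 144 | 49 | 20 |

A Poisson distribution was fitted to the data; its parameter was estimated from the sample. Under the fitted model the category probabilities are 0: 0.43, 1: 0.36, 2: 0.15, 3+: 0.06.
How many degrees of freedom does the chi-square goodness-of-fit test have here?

There are k = 4 categories and 1 parameter estimated from the data, so df = 4 − 1 − 1 = 2.

2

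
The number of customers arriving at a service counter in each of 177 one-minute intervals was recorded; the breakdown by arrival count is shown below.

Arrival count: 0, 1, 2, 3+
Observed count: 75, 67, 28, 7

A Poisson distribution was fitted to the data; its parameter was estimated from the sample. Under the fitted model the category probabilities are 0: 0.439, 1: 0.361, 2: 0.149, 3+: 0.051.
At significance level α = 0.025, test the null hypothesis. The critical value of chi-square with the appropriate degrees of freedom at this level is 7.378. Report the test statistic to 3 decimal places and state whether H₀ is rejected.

0.800; do not reject

Expected counts E_i = n·p_i: 177×0.439 = 77.703, 177×0.361 = 63.897, 177×0.149 = 26.373, 177×0.051 = 9.027.
χ² = (75−77.703)²/77.703 + (67−63.897)²/63.897 + (28−26.373)²/26.373 + (7−9.027)²/9.027
   = 0.0940 + 0.1507 + 0.1004 + 0.4552
Sum = 0.800
df = 2. Since 0.800 < 7.378, we do not reject H₀.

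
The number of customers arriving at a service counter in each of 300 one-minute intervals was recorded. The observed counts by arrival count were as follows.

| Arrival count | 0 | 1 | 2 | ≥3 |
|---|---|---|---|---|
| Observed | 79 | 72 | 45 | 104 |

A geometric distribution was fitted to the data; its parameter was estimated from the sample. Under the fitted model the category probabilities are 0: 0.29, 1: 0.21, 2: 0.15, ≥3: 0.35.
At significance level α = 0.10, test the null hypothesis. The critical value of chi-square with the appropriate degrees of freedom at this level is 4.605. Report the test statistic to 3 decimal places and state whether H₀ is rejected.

Expected counts E_i = n·p_i: 300×0.29 = 87, 300×0.21 = 63, 300×0.15 = 45, 300×0.35 = 105.
0: (79 − 87)²/87 = 64/87 = 0.7356
1: (72 − 63)²/63 = 81/63 = 1.2857
2: (45 − 45)²/45 = 0/45 = 0.0000
≥3: (104 − 105)²/105 = 1/105 = 0.0095
Sum = 2.031
df = 2. Since 2.031 < 4.605, we do not reject H₀.

2.031; do not reject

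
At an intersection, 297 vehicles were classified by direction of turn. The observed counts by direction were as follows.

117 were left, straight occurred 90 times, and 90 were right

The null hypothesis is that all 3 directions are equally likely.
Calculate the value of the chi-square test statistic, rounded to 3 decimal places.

Under H₀ each category has probability 1/3, so each expected count is 297/3 = 99.
left: (117 − 99)²/99 = 324/99 = 3.2727
straight: (90 − 99)²/99 = 81/99 = 0.8182
right: (90 − 99)²/99 = 81/99 = 0.8182
Sum = 4.909

4.909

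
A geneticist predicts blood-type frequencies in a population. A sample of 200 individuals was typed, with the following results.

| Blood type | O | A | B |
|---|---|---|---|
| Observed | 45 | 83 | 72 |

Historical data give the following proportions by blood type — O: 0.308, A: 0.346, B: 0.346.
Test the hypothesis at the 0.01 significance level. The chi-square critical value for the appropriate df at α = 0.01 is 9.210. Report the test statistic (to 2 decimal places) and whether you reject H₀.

Expected counts E_i = n·p_i: 200×0.308 = 61.6, 200×0.346 = 69.2, 200×0.346 = 69.2.
χ² = (45−61.6)²/61.6 + (83−69.2)²/69.2 + (72−69.2)²/69.2
   = 4.473 + 2.752 + 0.113
Sum = 7.34
df = 2. Since 7.34 < 9.210, we do not reject H₀.

7.34; do not reject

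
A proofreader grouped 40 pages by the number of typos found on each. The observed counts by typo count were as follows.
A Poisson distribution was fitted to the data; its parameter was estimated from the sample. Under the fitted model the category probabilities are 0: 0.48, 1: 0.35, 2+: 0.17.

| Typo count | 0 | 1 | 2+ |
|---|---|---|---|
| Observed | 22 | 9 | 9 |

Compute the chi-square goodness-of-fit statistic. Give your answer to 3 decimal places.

Expected counts E_i = n·p_i: 40×0.48 = 19.2, 40×0.35 = 14, 40×0.17 = 6.8.
χ² = (22−19.2)²/19.2 + (9−14)²/14 + (9−6.8)²/6.8
   = 0.4083 + 1.7857 + 0.7118
Sum = 2.906

2.906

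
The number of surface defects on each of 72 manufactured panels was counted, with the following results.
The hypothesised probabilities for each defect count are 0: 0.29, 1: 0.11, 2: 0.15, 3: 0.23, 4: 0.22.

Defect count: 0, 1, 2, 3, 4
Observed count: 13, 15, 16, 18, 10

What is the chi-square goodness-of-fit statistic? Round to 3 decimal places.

14.085

Expected counts E_i = n·p_i: 72×0.29 = 20.88, 72×0.11 = 7.92, 72×0.15 = 10.8, 72×0.23 = 16.56, 72×0.22 = 15.84.
0: (13 − 20.88)²/20.88 = 62.0944/20.88 = 2.9739
1: (15 − 7.92)²/7.92 = 50.1264/7.92 = 6.3291
2: (16 − 10.8)²/10.8 = 27.04/10.8 = 2.5037
3: (18 − 16.56)²/16.56 = 2.0736/16.56 = 0.1252
4: (10 − 15.84)²/15.84 = 34.1056/15.84 = 2.1531
Sum = 14.085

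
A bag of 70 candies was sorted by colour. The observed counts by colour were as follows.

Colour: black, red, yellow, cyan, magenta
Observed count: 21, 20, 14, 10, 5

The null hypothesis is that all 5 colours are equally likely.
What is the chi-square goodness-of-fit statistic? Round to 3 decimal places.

Expected count for each of the 5 categories: 70/5 = 14.
χ² = (21−14)²/14 + (20−14)²/14 + (14−14)²/14 + (10−14)²/14 + (5−14)²/14
   = 3.5000 + 2.5714 + 0.0000 + 1.1429 + 5.7857
Sum = 13.000

13.000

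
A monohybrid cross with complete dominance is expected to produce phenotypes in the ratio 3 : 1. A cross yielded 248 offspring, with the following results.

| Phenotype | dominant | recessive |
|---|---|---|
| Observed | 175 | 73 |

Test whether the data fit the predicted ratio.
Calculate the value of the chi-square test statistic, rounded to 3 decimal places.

2.602

Ratio total = 4. Expected counts: 248×3/4 = 186, 248×1/4 = 62.
χ² = (175−186)²/186 + (73−62)²/62
   = 0.6505 + 1.9516
Sum = 2.602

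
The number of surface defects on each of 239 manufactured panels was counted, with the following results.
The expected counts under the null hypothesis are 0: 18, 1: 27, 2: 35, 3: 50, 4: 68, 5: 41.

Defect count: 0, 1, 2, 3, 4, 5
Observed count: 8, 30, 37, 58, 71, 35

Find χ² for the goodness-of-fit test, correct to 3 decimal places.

χ² = (8−18)²/18 + (30−27)²/27 + (37−35)²/35 + (58−50)²/50 + (71−68)²/68 + (35−41)²/41
   = 5.5556 + 0.3333 + 0.1143 + 1.2800 + 0.1324 + 0.8780
Sum = 8.294

8.294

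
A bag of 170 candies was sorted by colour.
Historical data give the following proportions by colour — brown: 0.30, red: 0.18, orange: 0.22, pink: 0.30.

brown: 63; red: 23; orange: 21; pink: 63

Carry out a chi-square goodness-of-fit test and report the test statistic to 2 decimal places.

14.73

Expected counts E_i = n·p_i: 170×0.30 = 51, 170×0.18 = 30.6, 170×0.22 = 37.4, 170×0.30 = 51.
χ² = (63−51)²/51 + (23−30.6)²/30.6 + (21−37.4)²/37.4 + (63−51)²/51
   = 2.824 + 1.888 + 7.191 + 2.824
Sum = 14.73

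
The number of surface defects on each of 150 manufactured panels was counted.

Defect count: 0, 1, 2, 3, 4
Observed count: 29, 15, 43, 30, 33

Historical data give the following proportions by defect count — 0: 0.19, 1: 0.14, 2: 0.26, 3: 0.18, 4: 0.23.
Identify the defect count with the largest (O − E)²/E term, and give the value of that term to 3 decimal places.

Expected counts E_i = n·p_i: 150×0.19 = 28.5, 150×0.14 = 21, 150×0.26 = 39, 150×0.18 = 27, 150×0.23 = 34.5.
0: (29 − 28.5)²/28.5 = 0.25/28.5 = 0.0088
1: (15 − 21)²/21 = 36/21 = 1.7143
2: (43 − 39)²/39 = 16/39 = 0.4103
3: (30 − 27)²/27 = 9/27 = 0.3333
4: (33 − 34.5)²/34.5 = 2.25/34.5 = 0.0652
The largest term is for 1: 1.714.

1, 1.714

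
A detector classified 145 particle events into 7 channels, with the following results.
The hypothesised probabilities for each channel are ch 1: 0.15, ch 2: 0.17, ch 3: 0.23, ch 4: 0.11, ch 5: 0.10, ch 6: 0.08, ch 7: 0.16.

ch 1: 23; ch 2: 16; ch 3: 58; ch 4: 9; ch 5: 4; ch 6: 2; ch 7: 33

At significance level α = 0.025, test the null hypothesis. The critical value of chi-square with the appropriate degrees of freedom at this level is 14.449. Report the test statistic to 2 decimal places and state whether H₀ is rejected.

44.04; reject

Expected counts E_i = n·p_i: 145×0.15 = 21.75, 145×0.17 = 24.65, 145×0.23 = 33.35, 145×0.11 = 15.95, 145×0.10 = 14.5, 145×0.08 = 11.6, 145×0.16 = 23.2.
cat         O        E   (O−E)²/E
ch 1       23    21.75      0.072
ch 2       16    24.65      3.035
ch 3       58    33.35     18.220
ch 4        9    15.95      3.028
ch 5        4     14.5      7.603
ch 6        2     11.6      7.945
ch 7       33     23.2      4.140
Sum = 44.04
df = 6. Since 44.04 > 14.449, we reject H₀.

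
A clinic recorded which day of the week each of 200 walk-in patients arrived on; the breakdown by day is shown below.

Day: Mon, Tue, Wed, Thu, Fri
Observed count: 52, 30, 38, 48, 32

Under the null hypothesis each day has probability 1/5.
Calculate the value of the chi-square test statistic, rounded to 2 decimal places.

Expected count for each of the 5 categories: 200/5 = 40.
χ² = (52−40)²/40 + (30−40)²/40 + (38−40)²/40 + (48−40)²/40 + (32−40)²/40
   = 3.600 + 2.500 + 0.100 + 1.600 + 1.600
Sum = 9.40

9.40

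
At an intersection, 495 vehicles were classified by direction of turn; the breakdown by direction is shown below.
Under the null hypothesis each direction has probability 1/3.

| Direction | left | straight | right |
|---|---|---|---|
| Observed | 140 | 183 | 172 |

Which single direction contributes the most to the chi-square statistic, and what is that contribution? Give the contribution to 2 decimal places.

left, 3.79

Expected count for each of the 3 categories: 495/3 = 165.
left: (140 − 165)²/165 = 625/165 = 3.788
straight: (183 − 165)²/165 = 324/165 = 1.964
right: (172 − 165)²/165 = 49/165 = 0.297
The largest term is for left: 3.79.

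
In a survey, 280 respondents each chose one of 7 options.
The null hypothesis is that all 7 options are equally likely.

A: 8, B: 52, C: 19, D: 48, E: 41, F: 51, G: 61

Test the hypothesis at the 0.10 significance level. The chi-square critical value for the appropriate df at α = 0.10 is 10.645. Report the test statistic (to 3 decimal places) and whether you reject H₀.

Under H₀ each category has probability 1/7, so each expected count is 280/7 = 40.
χ² = (8−40)²/40 + (52−40)²/40 + (19−40)²/40 + (48−40)²/40 + (41−40)²/40 + (51−40)²/40 + (61−40)²/40
   = 25.6000 + 3.6000 + 11.0250 + 1.6000 + 0.0250 + 3.0250 + 11.0250
Sum = 55.900
df = 6. Since 55.900 > 10.645, we reject H₀.

55.900; reject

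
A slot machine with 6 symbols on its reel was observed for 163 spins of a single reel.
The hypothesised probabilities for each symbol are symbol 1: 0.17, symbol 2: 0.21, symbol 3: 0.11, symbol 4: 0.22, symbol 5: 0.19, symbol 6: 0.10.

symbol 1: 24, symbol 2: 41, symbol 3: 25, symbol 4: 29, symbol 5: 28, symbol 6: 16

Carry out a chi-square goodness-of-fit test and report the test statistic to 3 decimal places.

6.226

Expected counts E_i = n·p_i: 163×0.17 = 27.71, 163×0.21 = 34.23, 163×0.11 = 17.93, 163×0.22 = 35.86, 163×0.19 = 30.97, 163×0.10 = 16.3.
χ² = (24−27.71)²/27.71 + (41−34.23)²/34.23 + (25−17.93)²/17.93 + (29−35.86)²/35.86 + (28−30.97)²/30.97 + (16−16.3)²/16.3
   = 0.4967 + 1.3390 + 2.7878 + 1.3123 + 0.2848 + 0.0055
Sum = 6.226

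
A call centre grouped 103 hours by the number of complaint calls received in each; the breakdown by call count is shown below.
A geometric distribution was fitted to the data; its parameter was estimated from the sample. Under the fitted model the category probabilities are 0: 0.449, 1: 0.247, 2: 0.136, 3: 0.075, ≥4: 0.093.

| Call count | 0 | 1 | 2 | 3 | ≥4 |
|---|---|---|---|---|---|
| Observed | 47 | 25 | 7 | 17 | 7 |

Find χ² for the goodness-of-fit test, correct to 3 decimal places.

15.356

Expected counts E_i = n·p_i: 103×0.449 = 46.247, 103×0.247 = 25.441, 103×0.136 = 14.008, 103×0.075 = 7.725, 103×0.093 = 9.579.
0: (47 − 46.247)²/46.247 = 0.567009/46.247 = 0.0123
1: (25 − 25.441)²/25.441 = 0.194481/25.441 = 0.0076
2: (7 − 14.008)²/14.008 = 49.112064/14.008 = 3.5060
3: (17 − 7.725)²/7.725 = 86.025625/7.725 = 11.1360
≥4: (7 − 9.579)²/9.579 = 6.651241/9.579 = 0.6944
Sum = 15.356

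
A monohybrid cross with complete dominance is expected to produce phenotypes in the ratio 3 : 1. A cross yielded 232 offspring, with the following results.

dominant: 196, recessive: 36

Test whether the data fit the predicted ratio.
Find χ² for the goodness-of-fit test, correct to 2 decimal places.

11.13

Ratio total = 4. Expected counts: 232×3/4 = 174, 232×1/4 = 58.
cat            O        E   (O−E)²/E
dominant     196      174      2.782
recessive     36       58      8.345
Sum = 11.13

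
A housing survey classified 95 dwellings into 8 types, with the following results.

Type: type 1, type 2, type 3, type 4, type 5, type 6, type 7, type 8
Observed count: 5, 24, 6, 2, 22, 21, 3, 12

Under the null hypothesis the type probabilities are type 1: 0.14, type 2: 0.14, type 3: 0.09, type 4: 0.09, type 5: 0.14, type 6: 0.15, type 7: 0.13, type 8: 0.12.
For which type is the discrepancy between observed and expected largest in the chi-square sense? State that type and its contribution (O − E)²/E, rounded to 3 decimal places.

Expected counts E_i = n·p_i: 95×0.14 = 13.3, 95×0.14 = 13.3, 95×0.09 = 8.55, 95×0.09 = 8.55, 95×0.14 = 13.3, 95×0.15 = 14.25, 95×0.13 = 12.35, 95×0.12 = 11.4.
cat         O        E   (O−E)²/E
type 1      5     13.3     5.1797
type 2     24     13.3     8.6083
type 3      6     8.55     0.7605
type 4      2     8.55     5.0178
type 5     22     13.3     5.6910
type 6     21    14.25     3.1974
type 7      3    12.35     7.0787
type 8     12     11.4     0.0316
The largest term is for type 2: 8.608.

type 2, 8.608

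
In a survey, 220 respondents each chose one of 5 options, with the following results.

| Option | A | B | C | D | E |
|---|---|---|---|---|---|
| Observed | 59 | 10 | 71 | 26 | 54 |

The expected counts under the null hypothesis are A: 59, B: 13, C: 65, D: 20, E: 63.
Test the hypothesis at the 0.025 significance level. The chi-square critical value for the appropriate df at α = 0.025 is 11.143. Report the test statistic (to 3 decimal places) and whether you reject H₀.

4.332; do not reject

A: (59 − 59)²/59 = 0/59 = 0.0000
B: (10 − 13)²/13 = 9/13 = 0.6923
C: (71 − 65)²/65 = 36/65 = 0.5538
D: (26 − 20)²/20 = 36/20 = 1.8000
E: (54 − 63)²/63 = 81/63 = 1.2857
Sum = 4.332
df = 4. Since 4.332 < 11.143, we do not reject H₀.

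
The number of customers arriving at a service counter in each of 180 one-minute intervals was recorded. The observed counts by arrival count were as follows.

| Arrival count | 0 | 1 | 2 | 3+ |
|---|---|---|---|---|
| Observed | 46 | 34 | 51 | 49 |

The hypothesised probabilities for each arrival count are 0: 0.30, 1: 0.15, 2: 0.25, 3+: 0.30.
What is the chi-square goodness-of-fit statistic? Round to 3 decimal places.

4.263

Expected counts E_i = n·p_i: 180×0.30 = 54, 180×0.15 = 27, 180×0.25 = 45, 180×0.30 = 54.
cat         O        E   (O−E)²/E
0          46       54     1.1852
1          34       27     1.8148
2          51       45     0.8000
3+         49       54     0.4630
Sum = 4.263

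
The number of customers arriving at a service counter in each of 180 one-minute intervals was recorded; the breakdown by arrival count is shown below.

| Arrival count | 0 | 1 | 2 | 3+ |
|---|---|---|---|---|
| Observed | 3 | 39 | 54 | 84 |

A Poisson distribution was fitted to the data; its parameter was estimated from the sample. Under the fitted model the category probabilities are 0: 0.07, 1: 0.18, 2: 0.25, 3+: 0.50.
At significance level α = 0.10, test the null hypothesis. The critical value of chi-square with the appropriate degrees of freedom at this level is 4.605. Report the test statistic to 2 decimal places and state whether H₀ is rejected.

Expected counts E_i = n·p_i: 180×0.07 = 12.6, 180×0.18 = 32.4, 180×0.25 = 45, 180×0.50 = 90.
χ² = (3−12.6)²/12.6 + (39−32.4)²/32.4 + (54−45)²/45 + (84−90)²/90
   = 7.314 + 1.344 + 1.800 + 0.400
Sum = 10.86
df = 2. Since 10.86 > 4.605, we reject H₀.

10.86; reject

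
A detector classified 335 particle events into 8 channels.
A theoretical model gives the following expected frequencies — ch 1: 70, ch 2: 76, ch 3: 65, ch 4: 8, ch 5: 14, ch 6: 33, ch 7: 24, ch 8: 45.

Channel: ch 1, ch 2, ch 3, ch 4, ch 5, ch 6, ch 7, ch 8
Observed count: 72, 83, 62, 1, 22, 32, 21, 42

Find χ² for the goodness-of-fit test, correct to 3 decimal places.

12.142

cat         O        E   (O−E)²/E
ch 1       72       70     0.0571
ch 2       83       76     0.6447
ch 3       62       65     0.1385
ch 4        1        8     6.1250
ch 5       22       14     4.5714
ch 6       32       33     0.0303
ch 7       21       24     0.3750
ch 8       42       45     0.2000
Sum = 12.142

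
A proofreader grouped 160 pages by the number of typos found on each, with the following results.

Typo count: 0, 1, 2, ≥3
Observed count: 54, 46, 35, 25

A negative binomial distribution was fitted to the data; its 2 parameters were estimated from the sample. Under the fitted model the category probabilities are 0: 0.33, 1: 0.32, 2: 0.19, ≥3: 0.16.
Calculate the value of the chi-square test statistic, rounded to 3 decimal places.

1.266

Expected counts E_i = n·p_i: 160×0.33 = 52.8, 160×0.32 = 51.2, 160×0.19 = 30.4, 160×0.16 = 25.6.
cat         O        E   (O−E)²/E
0          54     52.8     0.0273
1          46     51.2     0.5281
2          35     30.4     0.6961
≥3         25     25.6     0.0141
Sum = 1.266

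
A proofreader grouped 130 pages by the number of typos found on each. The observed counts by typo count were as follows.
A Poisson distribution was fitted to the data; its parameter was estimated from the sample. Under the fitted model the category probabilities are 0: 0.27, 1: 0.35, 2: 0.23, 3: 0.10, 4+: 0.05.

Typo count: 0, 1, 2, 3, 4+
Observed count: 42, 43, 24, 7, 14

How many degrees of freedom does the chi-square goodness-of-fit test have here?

3

There are k = 5 categories and 1 parameter estimated from the data, so df = 5 − 1 − 1 = 3.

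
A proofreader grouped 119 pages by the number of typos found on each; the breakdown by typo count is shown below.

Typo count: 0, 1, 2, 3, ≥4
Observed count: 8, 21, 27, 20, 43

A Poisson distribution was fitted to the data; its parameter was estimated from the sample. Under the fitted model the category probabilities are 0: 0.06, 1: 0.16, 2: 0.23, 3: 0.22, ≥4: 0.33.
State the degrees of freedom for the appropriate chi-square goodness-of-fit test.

3

There are k = 5 categories and 1 parameter estimated from the data, so df = 5 − 1 − 1 = 3.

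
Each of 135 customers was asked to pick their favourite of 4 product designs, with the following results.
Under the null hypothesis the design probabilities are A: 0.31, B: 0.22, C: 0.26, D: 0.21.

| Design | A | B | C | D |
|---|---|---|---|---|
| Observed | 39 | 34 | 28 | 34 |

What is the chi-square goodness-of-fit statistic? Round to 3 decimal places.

3.379

Expected counts E_i = n·p_i: 135×0.31 = 41.85, 135×0.22 = 29.7, 135×0.26 = 35.1, 135×0.21 = 28.35.
cat         O        E   (O−E)²/E
A          39    41.85     0.1941
B          34     29.7     0.6226
C          28     35.1     1.4362
D          34    28.35     1.1260
Sum = 3.379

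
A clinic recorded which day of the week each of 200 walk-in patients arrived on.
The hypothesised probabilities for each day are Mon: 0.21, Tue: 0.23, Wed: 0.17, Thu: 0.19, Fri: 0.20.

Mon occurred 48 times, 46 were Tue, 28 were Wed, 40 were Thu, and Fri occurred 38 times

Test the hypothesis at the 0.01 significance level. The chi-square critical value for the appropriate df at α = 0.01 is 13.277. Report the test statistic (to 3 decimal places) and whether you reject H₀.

2.121; do not reject

Expected counts E_i = n·p_i: 200×0.21 = 42, 200×0.23 = 46, 200×0.17 = 34, 200×0.19 = 38, 200×0.20 = 40.
Mon: (48 − 42)²/42 = 36/42 = 0.8571
Tue: (46 − 46)²/46 = 0/46 = 0.0000
Wed: (28 − 34)²/34 = 36/34 = 1.0588
Thu: (40 − 38)²/38 = 4/38 = 0.1053
Fri: (38 − 40)²/40 = 4/40 = 0.1000
Sum = 2.121
df = 4. Since 2.121 < 13.277, we do not reject H₀.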